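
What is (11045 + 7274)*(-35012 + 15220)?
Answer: -362569648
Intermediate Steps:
(11045 + 7274)*(-35012 + 15220) = 18319*(-19792) = -362569648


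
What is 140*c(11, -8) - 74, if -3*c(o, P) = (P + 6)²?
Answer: -782/3 ≈ -260.67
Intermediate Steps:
c(o, P) = -(6 + P)²/3 (c(o, P) = -(P + 6)²/3 = -(6 + P)²/3)
140*c(11, -8) - 74 = 140*(-(6 - 8)²/3) - 74 = 140*(-⅓*(-2)²) - 74 = 140*(-⅓*4) - 74 = 140*(-4/3) - 74 = -560/3 - 74 = -782/3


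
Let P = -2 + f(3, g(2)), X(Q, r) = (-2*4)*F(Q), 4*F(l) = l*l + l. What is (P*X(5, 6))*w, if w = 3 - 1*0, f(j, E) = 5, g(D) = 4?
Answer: -540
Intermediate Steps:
F(l) = l/4 + l²/4 (F(l) = (l*l + l)/4 = (l² + l)/4 = (l + l²)/4 = l/4 + l²/4)
X(Q, r) = -2*Q*(1 + Q) (X(Q, r) = (-2*4)*(Q*(1 + Q)/4) = -2*Q*(1 + Q))
w = 3 (w = 3 + 0 = 3)
P = 3 (P = -2 + 5 = 3)
(P*X(5, 6))*w = (3*(-2*5*(1 + 5)))*3 = (3*(-2*5*6))*3 = (3*(-60))*3 = -180*3 = -540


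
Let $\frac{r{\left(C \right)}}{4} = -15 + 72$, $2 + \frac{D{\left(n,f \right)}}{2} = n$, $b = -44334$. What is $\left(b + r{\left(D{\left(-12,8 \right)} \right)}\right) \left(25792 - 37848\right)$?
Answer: $531741936$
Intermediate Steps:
$D{\left(n,f \right)} = -4 + 2 n$
$r{\left(C \right)} = 228$ ($r{\left(C \right)} = 4 \left(-15 + 72\right) = 4 \cdot 57 = 228$)
$\left(b + r{\left(D{\left(-12,8 \right)} \right)}\right) \left(25792 - 37848\right) = \left(-44334 + 228\right) \left(25792 - 37848\right) = \left(-44106\right) \left(-12056\right) = 531741936$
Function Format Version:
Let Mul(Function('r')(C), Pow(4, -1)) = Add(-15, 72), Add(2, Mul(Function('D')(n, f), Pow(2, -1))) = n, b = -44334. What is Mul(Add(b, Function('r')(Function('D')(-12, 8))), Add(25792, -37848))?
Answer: 531741936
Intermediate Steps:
Function('D')(n, f) = Add(-4, Mul(2, n))
Function('r')(C) = 228 (Function('r')(C) = Mul(4, Add(-15, 72)) = Mul(4, 57) = 228)
Mul(Add(b, Function('r')(Function('D')(-12, 8))), Add(25792, -37848)) = Mul(Add(-44334, 228), Add(25792, -37848)) = Mul(-44106, -12056) = 531741936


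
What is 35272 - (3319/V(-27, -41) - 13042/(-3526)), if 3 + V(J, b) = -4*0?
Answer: 192385442/5289 ≈ 36375.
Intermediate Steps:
V(J, b) = -3 (V(J, b) = -3 - 4*0 = -3 + 0 = -3)
35272 - (3319/V(-27, -41) - 13042/(-3526)) = 35272 - (3319/(-3) - 13042/(-3526)) = 35272 - (3319*(-1/3) - 13042*(-1/3526)) = 35272 - (-3319/3 + 6521/1763) = 35272 - 1*(-5831834/5289) = 35272 + 5831834/5289 = 192385442/5289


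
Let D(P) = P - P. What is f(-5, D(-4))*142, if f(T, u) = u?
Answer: 0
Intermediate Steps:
D(P) = 0
f(-5, D(-4))*142 = 0*142 = 0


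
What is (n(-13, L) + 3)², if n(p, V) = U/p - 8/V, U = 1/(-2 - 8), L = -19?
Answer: 71723961/6100900 ≈ 11.756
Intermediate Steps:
U = -⅒ (U = 1/(-10) = -⅒ ≈ -0.10000)
n(p, V) = -8/V - 1/(10*p) (n(p, V) = -1/(10*p) - 8/V = -8/V - 1/(10*p))
(n(-13, L) + 3)² = ((-8/(-19) - ⅒/(-13)) + 3)² = ((-8*(-1/19) - ⅒*(-1/13)) + 3)² = ((8/19 + 1/130) + 3)² = (1059/2470 + 3)² = (8469/2470)² = 71723961/6100900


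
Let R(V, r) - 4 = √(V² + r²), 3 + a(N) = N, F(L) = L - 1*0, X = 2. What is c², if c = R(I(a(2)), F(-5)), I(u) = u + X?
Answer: (4 + √26)² ≈ 82.792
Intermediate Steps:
F(L) = L (F(L) = L + 0 = L)
a(N) = -3 + N
I(u) = 2 + u (I(u) = u + 2 = 2 + u)
R(V, r) = 4 + √(V² + r²)
c = 4 + √26 (c = 4 + √((2 + (-3 + 2))² + (-5)²) = 4 + √((2 - 1)² + 25) = 4 + √(1² + 25) = 4 + √(1 + 25) = 4 + √26 ≈ 9.0990)
c² = (4 + √26)²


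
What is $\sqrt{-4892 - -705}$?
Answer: $i \sqrt{4187} \approx 64.707 i$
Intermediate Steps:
$\sqrt{-4892 - -705} = \sqrt{-4892 + \left(-24268 + 24973\right)} = \sqrt{-4892 + 705} = \sqrt{-4187} = i \sqrt{4187}$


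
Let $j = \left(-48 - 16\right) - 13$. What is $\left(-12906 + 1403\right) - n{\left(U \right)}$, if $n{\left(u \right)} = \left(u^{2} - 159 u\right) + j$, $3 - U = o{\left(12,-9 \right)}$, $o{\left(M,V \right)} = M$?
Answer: $-12938$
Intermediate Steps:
$j = -77$ ($j = -64 - 13 = -77$)
$U = -9$ ($U = 3 - 12 = -9$)
$n{\left(u \right)} = -77 + u^{2} - 159 u$ ($n{\left(u \right)} = \left(u^{2} - 159 u\right) - 77 = -77 + u^{2} - 159 u$)
$\left(-12906 + 1403\right) - n{\left(U \right)} = \left(-12906 + 1403\right) - \left(-77 + \left(-9\right)^{2} - -1431\right) = -11503 - \left(-77 + 81 + 1431\right) = -11503 - 1435 = -12938$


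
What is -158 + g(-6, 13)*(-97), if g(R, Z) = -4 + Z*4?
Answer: -4814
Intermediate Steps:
g(R, Z) = -4 + 4*Z
-158 + g(-6, 13)*(-97) = -158 + (-4 + 4*13)*(-97) = -158 + (-4 + 52)*(-97) = -158 + 48*(-97) = -158 - 4656 = -4814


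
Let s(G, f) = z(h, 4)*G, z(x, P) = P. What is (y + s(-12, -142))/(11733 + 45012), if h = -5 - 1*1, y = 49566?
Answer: 5502/6305 ≈ 0.87264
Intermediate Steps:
h = -6 (h = -5 - 1 = -6)
s(G, f) = 4*G
(y + s(-12, -142))/(11733 + 45012) = (49566 + 4*(-12))/(11733 + 45012) = (49566 - 48)/56745 = 49518*(1/56745) = 5502/6305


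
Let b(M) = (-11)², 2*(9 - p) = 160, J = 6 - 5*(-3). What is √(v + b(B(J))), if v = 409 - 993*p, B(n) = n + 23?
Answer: √71033 ≈ 266.52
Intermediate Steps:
J = 21 (J = 6 + 15 = 21)
p = -71 (p = 9 - ½*160 = 9 - 80 = -71)
B(n) = 23 + n
v = 70912 (v = 409 - 993*(-71) = 409 + 70503 = 70912)
b(M) = 121
√(v + b(B(J))) = √(70912 + 121) = √71033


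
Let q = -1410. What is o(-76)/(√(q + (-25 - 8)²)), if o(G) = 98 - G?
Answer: -58*I*√321/107 ≈ -9.7117*I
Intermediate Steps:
o(-76)/(√(q + (-25 - 8)²)) = (98 - 1*(-76))/(√(-1410 + (-25 - 8)²)) = (98 + 76)/(√(-1410 + (-33)²)) = 174/(√(-1410 + 1089)) = 174/(√(-321)) = 174/((I*√321)) = 174*(-I*√321/321) = -58*I*√321/107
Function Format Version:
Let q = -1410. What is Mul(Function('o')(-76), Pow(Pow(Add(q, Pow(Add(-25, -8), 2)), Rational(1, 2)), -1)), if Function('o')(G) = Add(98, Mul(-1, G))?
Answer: Mul(Rational(-58, 107), I, Pow(321, Rational(1, 2))) ≈ Mul(-9.7117, I)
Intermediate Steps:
Mul(Function('o')(-76), Pow(Pow(Add(q, Pow(Add(-25, -8), 2)), Rational(1, 2)), -1)) = Mul(Add(98, Mul(-1, -76)), Pow(Pow(Add(-1410, Pow(Add(-25, -8), 2)), Rational(1, 2)), -1)) = Mul(Add(98, 76), Pow(Pow(Add(-1410, Pow(-33, 2)), Rational(1, 2)), -1)) = Mul(174, Pow(Pow(Add(-1410, 1089), Rational(1, 2)), -1)) = Mul(174, Pow(Pow(-321, Rational(1, 2)), -1)) = Mul(174, Pow(Mul(I, Pow(321, Rational(1, 2))), -1)) = Mul(174, Mul(Rational(-1, 321), I, Pow(321, Rational(1, 2)))) = Mul(Rational(-58, 107), I, Pow(321, Rational(1, 2)))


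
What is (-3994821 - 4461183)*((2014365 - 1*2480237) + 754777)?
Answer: -2442981835620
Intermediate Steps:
(-3994821 - 4461183)*((2014365 - 1*2480237) + 754777) = -8456004*((2014365 - 2480237) + 754777) = -8456004*(-465872 + 754777) = -8456004*288905 = -2442981835620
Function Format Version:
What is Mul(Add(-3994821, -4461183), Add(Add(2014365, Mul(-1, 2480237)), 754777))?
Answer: -2442981835620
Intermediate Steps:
Mul(Add(-3994821, -4461183), Add(Add(2014365, Mul(-1, 2480237)), 754777)) = Mul(-8456004, Add(Add(2014365, -2480237), 754777)) = Mul(-8456004, Add(-465872, 754777)) = Mul(-8456004, 288905) = -2442981835620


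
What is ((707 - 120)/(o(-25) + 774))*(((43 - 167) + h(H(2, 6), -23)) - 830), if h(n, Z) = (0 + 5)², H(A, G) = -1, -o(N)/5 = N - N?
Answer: -545323/774 ≈ -704.55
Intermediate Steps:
o(N) = 0 (o(N) = -5*(N - N) = -5*0 = 0)
h(n, Z) = 25 (h(n, Z) = 5² = 25)
((707 - 120)/(o(-25) + 774))*(((43 - 167) + h(H(2, 6), -23)) - 830) = ((707 - 120)/(0 + 774))*(((43 - 167) + 25) - 830) = (587/774)*((-124 + 25) - 830) = (587*(1/774))*(-99 - 830) = (587/774)*(-929) = -545323/774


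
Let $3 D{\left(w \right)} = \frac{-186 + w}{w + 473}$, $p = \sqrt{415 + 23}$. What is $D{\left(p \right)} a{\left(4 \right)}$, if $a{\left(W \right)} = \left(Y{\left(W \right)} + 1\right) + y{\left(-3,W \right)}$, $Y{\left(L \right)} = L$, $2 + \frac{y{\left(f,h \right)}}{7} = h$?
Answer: $- \frac{559968}{223291} + \frac{12521 \sqrt{438}}{669873} \approx -2.1166$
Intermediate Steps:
$y{\left(f,h \right)} = -14 + 7 h$
$p = \sqrt{438} \approx 20.928$
$a{\left(W \right)} = -13 + 8 W$ ($a{\left(W \right)} = \left(W + 1\right) + \left(-14 + 7 W\right) = \left(1 + W\right) + \left(-14 + 7 W\right) = -13 + 8 W$)
$D{\left(w \right)} = \frac{-186 + w}{3 \left(473 + w\right)}$ ($D{\left(w \right)} = \frac{\left(-186 + w\right) \frac{1}{w + 473}}{3} = \frac{\left(-186 + w\right) \frac{1}{473 + w}}{3} = \frac{\frac{1}{473 + w} \left(-186 + w\right)}{3} = \frac{-186 + w}{3 \left(473 + w\right)}$)
$D{\left(p \right)} a{\left(4 \right)} = \frac{-186 + \sqrt{438}}{3 \left(473 + \sqrt{438}\right)} \left(-13 + 8 \cdot 4\right) = \frac{-186 + \sqrt{438}}{3 \left(473 + \sqrt{438}\right)} \left(-13 + 32\right) = \frac{-186 + \sqrt{438}}{3 \left(473 + \sqrt{438}\right)} 19 = \frac{19 \left(-186 + \sqrt{438}\right)}{3 \left(473 + \sqrt{438}\right)}$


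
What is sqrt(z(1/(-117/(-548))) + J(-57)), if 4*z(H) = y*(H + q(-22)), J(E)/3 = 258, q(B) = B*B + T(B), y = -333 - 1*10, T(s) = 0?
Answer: 2*I*sqrt(15639923)/39 ≈ 202.81*I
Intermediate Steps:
y = -343 (y = -333 - 10 = -343)
q(B) = B**2 (q(B) = B*B + 0 = B**2 + 0 = B**2)
J(E) = 774 (J(E) = 3*258 = 774)
z(H) = -41503 - 343*H/4 (z(H) = (-343*(H + (-22)**2))/4 = (-343*(H + 484))/4 = (-343*(484 + H))/4 = (-166012 - 343*H)/4 = -41503 - 343*H/4)
sqrt(z(1/(-117/(-548))) + J(-57)) = sqrt((-41503 - 343/(4*((-117/(-548))))) + 774) = sqrt((-41503 - 343/(4*((-117*(-1/548))))) + 774) = sqrt((-41503 - 343/(4*117/548)) + 774) = sqrt((-41503 - 343/4*548/117) + 774) = sqrt((-41503 - 46991/117) + 774) = sqrt(-4902842/117 + 774) = sqrt(-4812284/117) = 2*I*sqrt(15639923)/39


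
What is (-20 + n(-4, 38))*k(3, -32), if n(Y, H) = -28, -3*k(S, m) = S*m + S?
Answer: -1488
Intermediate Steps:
k(S, m) = -S/3 - S*m/3 (k(S, m) = -(S*m + S)/3 = -(S + S*m)/3 = -S/3 - S*m/3)
(-20 + n(-4, 38))*k(3, -32) = (-20 - 28)*(-⅓*3*(1 - 32)) = -(-16)*3*(-31) = -48*31 = -1488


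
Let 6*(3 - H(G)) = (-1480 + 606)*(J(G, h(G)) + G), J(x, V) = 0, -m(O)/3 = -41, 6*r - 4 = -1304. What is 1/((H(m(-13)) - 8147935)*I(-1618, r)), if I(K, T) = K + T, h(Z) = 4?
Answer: 1/14915867520 ≈ 6.7043e-11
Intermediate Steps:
r = -650/3 (r = 2/3 + (1/6)*(-1304) = 2/3 - 652/3 = -650/3 ≈ -216.67)
m(O) = 123 (m(O) = -3*(-41) = 123)
H(G) = 3 + 437*G/3 (H(G) = 3 - (-1480 + 606)*(0 + G)/6 = 3 - (-437)*G/3 = 3 + 437*G/3)
1/((H(m(-13)) - 8147935)*I(-1618, r)) = 1/(((3 + (437/3)*123) - 8147935)*(-1618 - 650/3)) = 1/(((3 + 17917) - 8147935)*(-5504/3)) = -3/5504/(17920 - 8147935) = -3/5504/(-8130015) = -1/8130015*(-3/5504) = 1/14915867520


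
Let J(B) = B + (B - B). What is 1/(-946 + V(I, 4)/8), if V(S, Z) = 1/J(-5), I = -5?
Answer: -40/37841 ≈ -0.0010571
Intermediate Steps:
J(B) = B (J(B) = B + 0 = B)
V(S, Z) = -⅕ (V(S, Z) = 1/(-5) = -⅕)
1/(-946 + V(I, 4)/8) = 1/(-946 - ⅕/8) = 1/(-946 + (⅛)*(-⅕)) = 1/(-946 - 1/40) = 1/(-37841/40) = -40/37841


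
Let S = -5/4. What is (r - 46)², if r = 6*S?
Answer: 11449/4 ≈ 2862.3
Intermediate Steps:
S = -5/4 (S = -5*¼ = -5/4 ≈ -1.2500)
r = -15/2 (r = 6*(-5/4) = -15/2 ≈ -7.5000)
(r - 46)² = (-15/2 - 46)² = (-107/2)² = 11449/4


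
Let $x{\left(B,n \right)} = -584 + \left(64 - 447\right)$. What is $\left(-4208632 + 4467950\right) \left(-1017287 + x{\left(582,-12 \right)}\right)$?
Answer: $-264051590772$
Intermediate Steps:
$x{\left(B,n \right)} = -967$ ($x{\left(B,n \right)} = -584 + \left(64 - 447\right) = -584 - 383 = -967$)
$\left(-4208632 + 4467950\right) \left(-1017287 + x{\left(582,-12 \right)}\right) = \left(-4208632 + 4467950\right) \left(-1017287 - 967\right) = 259318 \left(-1018254\right) = -264051590772$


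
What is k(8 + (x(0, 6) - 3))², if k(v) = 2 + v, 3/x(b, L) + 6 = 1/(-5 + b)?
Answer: 40804/961 ≈ 42.460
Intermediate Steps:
x(b, L) = 3/(-6 + 1/(-5 + b))
k(8 + (x(0, 6) - 3))² = (2 + (8 + (3*(5 - 1*0)/(-31 + 6*0) - 3)))² = (2 + (8 + (3*(5 + 0)/(-31 + 0) - 3)))² = (2 + (8 + (3*5/(-31) - 3)))² = (2 + (8 + (3*(-1/31)*5 - 3)))² = (2 + (8 + (-15/31 - 3)))² = (2 + (8 - 108/31))² = (2 + 140/31)² = (202/31)² = 40804/961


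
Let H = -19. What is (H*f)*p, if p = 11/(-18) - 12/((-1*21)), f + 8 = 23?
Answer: 475/42 ≈ 11.310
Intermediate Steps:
f = 15 (f = -8 + 23 = 15)
p = -5/126 (p = 11*(-1/18) - 12/(-21) = -11/18 - 12*(-1/21) = -11/18 + 4/7 = -5/126 ≈ -0.039683)
(H*f)*p = -19*15*(-5/126) = -285*(-5/126) = 475/42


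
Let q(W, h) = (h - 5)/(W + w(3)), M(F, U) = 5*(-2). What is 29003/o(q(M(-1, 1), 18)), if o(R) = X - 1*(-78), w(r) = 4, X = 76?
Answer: 29003/154 ≈ 188.33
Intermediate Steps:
M(F, U) = -10
q(W, h) = (-5 + h)/(4 + W) (q(W, h) = (h - 5)/(W + 4) = (-5 + h)/(4 + W))
o(R) = 154 (o(R) = 76 - 1*(-78) = 76 + 78 = 154)
29003/o(q(M(-1, 1), 18)) = 29003/154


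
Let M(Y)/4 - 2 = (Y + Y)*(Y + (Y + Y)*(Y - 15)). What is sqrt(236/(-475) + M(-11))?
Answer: 2*I*sqrt(111369621)/95 ≈ 222.17*I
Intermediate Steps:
M(Y) = 8 + 8*Y*(Y + 2*Y*(-15 + Y)) (M(Y) = 8 + 4*((Y + Y)*(Y + (Y + Y)*(Y - 15))) = 8 + 4*((2*Y)*(Y + (2*Y)*(-15 + Y))) = 8 + 4*((2*Y)*(Y + 2*Y*(-15 + Y))) = 8 + 4*(2*Y*(Y + 2*Y*(-15 + Y))) = 8 + 8*Y*(Y + 2*Y*(-15 + Y)))
sqrt(236/(-475) + M(-11)) = sqrt(236/(-475) + (8 - 232*(-11)**2 + 16*(-11)**3)) = sqrt(236*(-1/475) + (8 - 232*121 + 16*(-1331))) = sqrt(-236/475 + (8 - 28072 - 21296)) = sqrt(-236/475 - 49360) = sqrt(-23446236/475) = 2*I*sqrt(111369621)/95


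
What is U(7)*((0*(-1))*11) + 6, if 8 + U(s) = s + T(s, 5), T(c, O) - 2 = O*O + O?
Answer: 6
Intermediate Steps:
T(c, O) = 2 + O + O² (T(c, O) = 2 + (O*O + O) = 2 + (O² + O) = 2 + (O + O²) = 2 + O + O²)
U(s) = 24 + s (U(s) = -8 + (s + (2 + 5 + 5²)) = -8 + (s + (2 + 5 + 25)) = -8 + (s + 32) = -8 + (32 + s) = 24 + s)
U(7)*((0*(-1))*11) + 6 = (24 + 7)*((0*(-1))*11) + 6 = 31*(0*11) + 6 = 31*0 + 6 = 0 + 6 = 6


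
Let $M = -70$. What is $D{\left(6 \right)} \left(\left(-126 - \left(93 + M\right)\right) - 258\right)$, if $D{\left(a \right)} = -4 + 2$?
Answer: $814$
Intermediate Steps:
$D{\left(a \right)} = -2$
$D{\left(6 \right)} \left(\left(-126 - \left(93 + M\right)\right) - 258\right) = - 2 \left(\left(-126 - 23\right) - 258\right) = - 2 \left(-149 - 258\right) = \left(-2\right) \left(-407\right) = 814$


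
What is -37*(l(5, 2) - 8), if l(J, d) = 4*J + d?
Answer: -518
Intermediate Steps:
l(J, d) = d + 4*J
-37*(l(5, 2) - 8) = -37*((2 + 4*5) - 8) = -37*((2 + 20) - 8) = -37*(22 - 8) = -37*14 = -518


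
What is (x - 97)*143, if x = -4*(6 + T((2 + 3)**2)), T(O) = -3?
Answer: -15587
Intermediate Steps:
x = -12 (x = -4*(6 - 3) = -4*3 = -12)
(x - 97)*143 = (-12 - 97)*143 = -109*143 = -15587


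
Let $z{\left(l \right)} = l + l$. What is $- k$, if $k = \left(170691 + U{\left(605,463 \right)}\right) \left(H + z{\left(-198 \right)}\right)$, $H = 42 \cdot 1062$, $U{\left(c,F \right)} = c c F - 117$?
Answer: $-7499451706992$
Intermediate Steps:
$z{\left(l \right)} = 2 l$
$U{\left(c,F \right)} = -117 + F c^{2}$ ($U{\left(c,F \right)} = c^{2} F - 117 = F c^{2} - 117 = -117 + F c^{2}$)
$H = 44604$
$k = 7499451706992$ ($k = \left(170691 - \left(117 - 463 \cdot 605^{2}\right)\right) \left(44604 + 2 \left(-198\right)\right) = \left(170691 + \left(-117 + 463 \cdot 366025\right)\right) \left(44604 - 396\right) = \left(170691 + \left(-117 + 169469575\right)\right) 44208 = \left(170691 + 169469458\right) 44208 = 169640149 \cdot 44208 = 7499451706992$)
$- k = \left(-1\right) 7499451706992 = -7499451706992$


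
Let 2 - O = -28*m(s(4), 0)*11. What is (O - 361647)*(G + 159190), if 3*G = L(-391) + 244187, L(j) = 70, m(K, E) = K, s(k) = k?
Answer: -86718611517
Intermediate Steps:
G = 81419 (G = (70 + 244187)/3 = (⅓)*244257 = 81419)
O = 1234 (O = 2 - (-28*4)*11 = 2 - (-112)*11 = 2 - 1*(-1232) = 2 + 1232 = 1234)
(O - 361647)*(G + 159190) = (1234 - 361647)*(81419 + 159190) = -360413*240609 = -86718611517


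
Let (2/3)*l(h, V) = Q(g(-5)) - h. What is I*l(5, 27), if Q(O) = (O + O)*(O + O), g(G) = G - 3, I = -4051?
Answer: -3050403/2 ≈ -1.5252e+6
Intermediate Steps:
g(G) = -3 + G
Q(O) = 4*O² (Q(O) = (2*O)*(2*O) = 4*O²)
l(h, V) = 384 - 3*h/2 (l(h, V) = 3*(4*(-3 - 5)² - h)/2 = 3*(4*(-8)² - h)/2 = 3*(4*64 - h)/2 = 3*(256 - h)/2 = 384 - 3*h/2)
I*l(5, 27) = -4051*(384 - 3/2*5) = -4051*(384 - 15/2) = -4051*753/2 = -3050403/2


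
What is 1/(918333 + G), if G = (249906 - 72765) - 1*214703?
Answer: 1/880771 ≈ 1.1354e-6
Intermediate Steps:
G = -37562 (G = 177141 - 214703 = -37562)
1/(918333 + G) = 1/(918333 - 37562) = 1/880771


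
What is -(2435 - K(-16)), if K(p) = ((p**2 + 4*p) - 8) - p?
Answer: -2235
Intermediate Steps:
K(p) = -8 + p**2 + 3*p (K(p) = (-8 + p**2 + 4*p) - p = -8 + p**2 + 3*p)
-(2435 - K(-16)) = -(2435 - (-8 + (-16)**2 + 3*(-16))) = -(2435 - (-8 + 256 - 48)) = -(2435 - 1*200) = -(2435 - 200) = -1*2235 = -2235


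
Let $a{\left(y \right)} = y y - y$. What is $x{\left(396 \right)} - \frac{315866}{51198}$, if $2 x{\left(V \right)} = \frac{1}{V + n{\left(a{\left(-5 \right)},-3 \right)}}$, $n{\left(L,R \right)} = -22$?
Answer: $- \frac{118108285}{19148052} \approx -6.1682$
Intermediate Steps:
$a{\left(y \right)} = y^{2} - y$
$x{\left(V \right)} = \frac{1}{2 \left(-22 + V\right)}$ ($x{\left(V \right)} = \frac{1}{2 \left(V - 22\right)} = \frac{1}{2 \left(-22 + V\right)}$)
$x{\left(396 \right)} - \frac{315866}{51198} = \frac{1}{2 \left(-22 + 396\right)} - \frac{315866}{51198} = \frac{1}{2 \cdot 374} - \frac{157933}{25599} = \frac{1}{2} \cdot \frac{1}{374} - \frac{157933}{25599} = \frac{1}{748} - \frac{157933}{25599} = - \frac{118108285}{19148052}$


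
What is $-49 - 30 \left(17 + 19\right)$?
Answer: $-1129$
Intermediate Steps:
$-49 - 30 \left(17 + 19\right) = -49 - 1080 = -1129$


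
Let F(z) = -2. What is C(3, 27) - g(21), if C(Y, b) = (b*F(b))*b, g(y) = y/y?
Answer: -1459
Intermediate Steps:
g(y) = 1
C(Y, b) = -2*b**2 (C(Y, b) = (b*(-2))*b = (-2*b)*b = -2*b**2)
C(3, 27) - g(21) = -2*27**2 - 1*1 = -2*729 - 1 = -1458 - 1 = -1459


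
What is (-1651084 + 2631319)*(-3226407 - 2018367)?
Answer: -5141111041890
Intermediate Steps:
(-1651084 + 2631319)*(-3226407 - 2018367) = 980235*(-5244774) = -5141111041890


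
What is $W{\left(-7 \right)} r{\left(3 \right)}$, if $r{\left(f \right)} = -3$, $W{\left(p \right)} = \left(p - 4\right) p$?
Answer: $-231$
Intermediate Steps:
$W{\left(p \right)} = p \left(-4 + p\right)$ ($W{\left(p \right)} = \left(-4 + p\right) p = p \left(-4 + p\right)$)
$W{\left(-7 \right)} r{\left(3 \right)} = - 7 \left(-4 - 7\right) \left(-3\right) = \left(-7\right) \left(-11\right) \left(-3\right) = 77 \left(-3\right) = -231$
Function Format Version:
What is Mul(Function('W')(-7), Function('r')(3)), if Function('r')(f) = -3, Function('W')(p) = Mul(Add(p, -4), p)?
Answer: -231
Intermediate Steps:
Function('W')(p) = Mul(p, Add(-4, p)) (Function('W')(p) = Mul(Add(-4, p), p) = Mul(p, Add(-4, p)))
Mul(Function('W')(-7), Function('r')(3)) = Mul(Mul(-7, Add(-4, -7)), -3) = Mul(Mul(-7, -11), -3) = Mul(77, -3) = -231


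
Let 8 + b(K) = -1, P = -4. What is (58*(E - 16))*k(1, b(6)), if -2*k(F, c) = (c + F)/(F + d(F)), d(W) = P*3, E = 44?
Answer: -6496/11 ≈ -590.54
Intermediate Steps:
d(W) = -12 (d(W) = -4*3 = -12)
b(K) = -9 (b(K) = -8 - 1 = -9)
k(F, c) = -(F + c)/(2*(-12 + F)) (k(F, c) = -(c + F)/(2*(F - 12)) = -(F + c)/(2*(-12 + F)))
(58*(E - 16))*k(1, b(6)) = (58*(44 - 16))*((-1*1 - 1*(-9))/(2*(-12 + 1))) = (58*28)*((1/2)*(-1 + 9)/(-11)) = 1624*((1/2)*(-1/11)*8) = 1624*(-4/11) = -6496/11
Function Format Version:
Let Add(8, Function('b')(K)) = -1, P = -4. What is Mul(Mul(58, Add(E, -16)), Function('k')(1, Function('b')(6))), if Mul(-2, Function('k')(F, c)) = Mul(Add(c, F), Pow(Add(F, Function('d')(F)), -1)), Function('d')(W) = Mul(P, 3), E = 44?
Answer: Rational(-6496, 11) ≈ -590.54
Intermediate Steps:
Function('d')(W) = -12 (Function('d')(W) = Mul(-4, 3) = -12)
Function('b')(K) = -9 (Function('b')(K) = Add(-8, -1) = -9)
Function('k')(F, c) = Mul(Rational(-1, 2), Pow(Add(-12, F), -1), Add(F, c)) (Function('k')(F, c) = Mul(Rational(-1, 2), Mul(Add(c, F), Pow(Add(F, -12), -1))) = Mul(Rational(-1, 2), Mul(Add(F, c), Pow(Add(-12, F), -1))) = Mul(Rational(-1, 2), Mul(Pow(Add(-12, F), -1), Add(F, c))) = Mul(Rational(-1, 2), Pow(Add(-12, F), -1), Add(F, c)))
Mul(Mul(58, Add(E, -16)), Function('k')(1, Function('b')(6))) = Mul(Mul(58, Add(44, -16)), Mul(Rational(1, 2), Pow(Add(-12, 1), -1), Add(Mul(-1, 1), Mul(-1, -9)))) = Mul(Mul(58, 28), Mul(Rational(1, 2), Pow(-11, -1), Add(-1, 9))) = Mul(1624, Mul(Rational(1, 2), Rational(-1, 11), 8)) = Mul(1624, Rational(-4, 11)) = Rational(-6496, 11)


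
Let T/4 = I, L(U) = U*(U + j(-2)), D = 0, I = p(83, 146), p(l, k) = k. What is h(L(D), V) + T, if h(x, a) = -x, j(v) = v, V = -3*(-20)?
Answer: 584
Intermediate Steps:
I = 146
V = 60
L(U) = U*(-2 + U) (L(U) = U*(U - 2) = U*(-2 + U))
T = 584 (T = 4*146 = 584)
h(L(D), V) + T = -0*(-2 + 0) + 584 = -0*(-2) + 584 = -1*0 + 584 = 0 + 584 = 584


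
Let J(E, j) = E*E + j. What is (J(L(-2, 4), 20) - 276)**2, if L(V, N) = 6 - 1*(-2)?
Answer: 36864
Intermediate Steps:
L(V, N) = 8 (L(V, N) = 6 + 2 = 8)
J(E, j) = j + E**2 (J(E, j) = E**2 + j = j + E**2)
(J(L(-2, 4), 20) - 276)**2 = ((20 + 8**2) - 276)**2 = ((20 + 64) - 276)**2 = (84 - 276)**2 = (-192)**2 = 36864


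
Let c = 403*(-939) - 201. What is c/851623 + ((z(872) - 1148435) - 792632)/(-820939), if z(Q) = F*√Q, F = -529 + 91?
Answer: 1342235019439/699130533997 + 876*√218/820939 ≈ 1.9356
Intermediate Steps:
c = -378618 (c = -378417 - 201 = -378618)
F = -438
z(Q) = -438*√Q
c/851623 + ((z(872) - 1148435) - 792632)/(-820939) = -378618/851623 + ((-876*√218 - 1148435) - 792632)/(-820939) = -378618*1/851623 + ((-876*√218 - 1148435) - 792632)*(-1/820939) = -378618/851623 + ((-876*√218 - 1148435) - 792632)*(-1/820939) = -378618/851623 + ((-1148435 - 876*√218) - 792632)*(-1/820939) = -378618/851623 + (-1941067 - 876*√218)*(-1/820939) = -378618/851623 + (1941067/820939 + 876*√218/820939) = 1342235019439/699130533997 + 876*√218/820939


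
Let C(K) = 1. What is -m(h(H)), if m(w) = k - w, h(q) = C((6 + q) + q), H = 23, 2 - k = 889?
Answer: 888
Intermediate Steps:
k = -887 (k = 2 - 1*889 = 2 - 889 = -887)
h(q) = 1
m(w) = -887 - w
-m(h(H)) = -(-887 - 1*1) = -(-887 - 1) = -1*(-888) = 888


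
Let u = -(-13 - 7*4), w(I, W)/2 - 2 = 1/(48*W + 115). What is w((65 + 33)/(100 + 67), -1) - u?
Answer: -2477/67 ≈ -36.970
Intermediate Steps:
w(I, W) = 4 + 2/(115 + 48*W) (w(I, W) = 4 + 2/(48*W + 115) = 4 + 2/(115 + 48*W))
u = 41 (u = -(-13 - 28) = -1*(-41) = 41)
w((65 + 33)/(100 + 67), -1) - u = 6*(77 + 32*(-1))/(115 + 48*(-1)) - 1*41 = 6*(77 - 32)/(115 - 48) - 41 = 6*45/67 - 41 = 6*(1/67)*45 - 41 = 270/67 - 41 = -2477/67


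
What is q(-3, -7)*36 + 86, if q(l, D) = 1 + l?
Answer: 14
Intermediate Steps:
q(-3, -7)*36 + 86 = (1 - 3)*36 + 86 = -2*36 + 86 = -72 + 86 = 14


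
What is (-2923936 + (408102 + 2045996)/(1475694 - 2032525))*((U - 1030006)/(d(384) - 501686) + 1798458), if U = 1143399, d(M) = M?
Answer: -733941777707122363457811/139570246981 ≈ -5.2586e+12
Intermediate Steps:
(-2923936 + (408102 + 2045996)/(1475694 - 2032525))*((U - 1030006)/(d(384) - 501686) + 1798458) = (-2923936 + (408102 + 2045996)/(1475694 - 2032525))*((1143399 - 1030006)/(384 - 501686) + 1798458) = (-2923936 + 2454098/(-556831))*(113393/(-501302) + 1798458) = (-2923936 + 2454098*(-1/556831))*(113393*(-1/501302) + 1798458) = (-2923936 - 2454098/556831)*(-113393/501302 + 1798458) = -1628140660914/556831*901570478923/501302 = -733941777707122363457811/139570246981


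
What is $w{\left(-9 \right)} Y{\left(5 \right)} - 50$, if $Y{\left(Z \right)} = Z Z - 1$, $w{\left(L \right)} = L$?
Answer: $-266$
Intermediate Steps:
$Y{\left(Z \right)} = -1 + Z^{2}$ ($Y{\left(Z \right)} = Z^{2} - 1 = -1 + Z^{2}$)
$w{\left(-9 \right)} Y{\left(5 \right)} - 50 = - 9 \left(-1 + 5^{2}\right) - 50 = - 9 \left(-1 + 25\right) - 50 = \left(-9\right) 24 - 50 = -216 - 50 = -266$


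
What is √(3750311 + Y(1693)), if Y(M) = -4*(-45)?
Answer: √3750491 ≈ 1936.6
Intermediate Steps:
Y(M) = 180
√(3750311 + Y(1693)) = √(3750311 + 180) = √3750491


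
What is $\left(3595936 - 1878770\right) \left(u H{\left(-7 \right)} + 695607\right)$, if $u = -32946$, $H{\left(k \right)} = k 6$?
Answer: $3570570233274$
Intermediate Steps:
$H{\left(k \right)} = 6 k$
$\left(3595936 - 1878770\right) \left(u H{\left(-7 \right)} + 695607\right) = \left(3595936 - 1878770\right) \left(- 32946 \cdot 6 \left(-7\right) + 695607\right) = 1717166 \left(\left(-32946\right) \left(-42\right) + 695607\right) = 1717166 \left(1383732 + 695607\right) = 1717166 \cdot 2079339 = 3570570233274$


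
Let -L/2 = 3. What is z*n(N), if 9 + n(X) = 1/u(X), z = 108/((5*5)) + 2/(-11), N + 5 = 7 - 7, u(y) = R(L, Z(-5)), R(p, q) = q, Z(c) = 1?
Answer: -9104/275 ≈ -33.105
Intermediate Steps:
L = -6 (L = -2*3 = -6)
u(y) = 1
N = -5 (N = -5 + (7 - 7) = -5 + 0 = -5)
z = 1138/275 (z = 108/25 + 2*(-1/11) = 108*(1/25) - 2/11 = 108/25 - 2/11 = 1138/275 ≈ 4.1382)
n(X) = -8 (n(X) = -9 + 1/1 = -9 + 1 = -8)
z*n(N) = (1138/275)*(-8) = -9104/275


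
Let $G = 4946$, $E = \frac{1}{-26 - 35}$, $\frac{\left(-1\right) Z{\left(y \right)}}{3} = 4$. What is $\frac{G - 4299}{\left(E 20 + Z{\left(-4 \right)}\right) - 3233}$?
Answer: $- \frac{39467}{197965} \approx -0.19936$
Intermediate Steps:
$Z{\left(y \right)} = -12$ ($Z{\left(y \right)} = \left(-3\right) 4 = -12$)
$E = - \frac{1}{61}$ ($E = \frac{1}{-61} = - \frac{1}{61} \approx -0.016393$)
$\frac{G - 4299}{\left(E 20 + Z{\left(-4 \right)}\right) - 3233} = \frac{4946 - 4299}{\left(\left(- \frac{1}{61}\right) 20 - 12\right) - 3233} = \frac{647}{\left(- \frac{20}{61} - 12\right) - 3233} = \frac{647}{- \frac{752}{61} - 3233} = \frac{647}{- \frac{197965}{61}} = 647 \left(- \frac{61}{197965}\right) = - \frac{39467}{197965}$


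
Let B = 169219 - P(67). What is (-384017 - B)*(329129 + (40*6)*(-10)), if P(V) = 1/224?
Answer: -40489846563127/224 ≈ -1.8076e+11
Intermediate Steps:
P(V) = 1/224
B = 37905055/224 (B = 169219 - 1*1/224 = 169219 - 1/224 = 37905055/224 ≈ 1.6922e+5)
(-384017 - B)*(329129 + (40*6)*(-10)) = (-384017 - 1*37905055/224)*(329129 + (40*6)*(-10)) = (-384017 - 37905055/224)*(329129 + 240*(-10)) = -123924863*(329129 - 2400)/224 = -123924863/224*326729 = -40489846563127/224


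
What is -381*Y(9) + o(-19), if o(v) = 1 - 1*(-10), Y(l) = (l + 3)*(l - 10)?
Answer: 4583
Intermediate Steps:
Y(l) = (-10 + l)*(3 + l) (Y(l) = (3 + l)*(-10 + l) = (-10 + l)*(3 + l))
o(v) = 11 (o(v) = 1 + 10 = 11)
-381*Y(9) + o(-19) = -381*(-30 + 9**2 - 7*9) + 11 = -381*(-30 + 81 - 63) + 11 = -381*(-12) + 11 = 4572 + 11 = 4583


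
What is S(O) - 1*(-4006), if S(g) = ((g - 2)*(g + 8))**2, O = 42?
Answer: 4004006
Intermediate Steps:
S(g) = (-2 + g)**2*(8 + g)**2 (S(g) = ((-2 + g)*(8 + g))**2 = (-2 + g)**2*(8 + g)**2)
S(O) - 1*(-4006) = (-2 + 42)**2*(8 + 42)**2 - 1*(-4006) = 40**2*50**2 + 4006 = 1600*2500 + 4006 = 4000000 + 4006 = 4004006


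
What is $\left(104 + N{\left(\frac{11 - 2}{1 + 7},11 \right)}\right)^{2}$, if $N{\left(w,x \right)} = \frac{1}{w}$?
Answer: $\frac{891136}{81} \approx 11002.0$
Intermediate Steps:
$\left(104 + N{\left(\frac{11 - 2}{1 + 7},11 \right)}\right)^{2} = \left(104 + \frac{1}{\left(11 - 2\right) \frac{1}{1 + 7}}\right)^{2} = \left(104 + \frac{1}{9 \cdot \frac{1}{8}}\right)^{2} = \left(104 + \frac{1}{\frac{9}{8}}\right)^{2} = \left(104 + \frac{8}{9}\right)^{2} = \left(\frac{944}{9}\right)^{2} = \frac{891136}{81}$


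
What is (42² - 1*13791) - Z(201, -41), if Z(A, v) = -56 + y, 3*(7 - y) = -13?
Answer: -35947/3 ≈ -11982.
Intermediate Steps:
y = 34/3 (y = 7 - ⅓*(-13) = 7 + 13/3 = 34/3 ≈ 11.333)
Z(A, v) = -134/3 (Z(A, v) = -56 + 34/3 = -134/3)
(42² - 1*13791) - Z(201, -41) = (42² - 1*13791) - 1*(-134/3) = (1764 - 13791) + 134/3 = -12027 + 134/3 = -35947/3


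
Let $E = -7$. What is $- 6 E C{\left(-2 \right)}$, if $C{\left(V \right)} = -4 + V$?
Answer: $-252$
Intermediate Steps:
$- 6 E C{\left(-2 \right)} = \left(-6\right) \left(-7\right) \left(-4 - 2\right) = 42 \left(-6\right) = -252$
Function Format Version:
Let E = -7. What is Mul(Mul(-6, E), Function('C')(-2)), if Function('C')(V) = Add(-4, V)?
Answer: -252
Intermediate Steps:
Mul(Mul(-6, E), Function('C')(-2)) = Mul(Mul(-6, -7), Add(-4, -2)) = Mul(42, -6) = -252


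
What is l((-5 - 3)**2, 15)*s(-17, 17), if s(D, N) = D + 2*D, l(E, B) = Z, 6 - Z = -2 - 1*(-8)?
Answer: 0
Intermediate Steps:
Z = 0 (Z = 6 - (-2 - 1*(-8)) = 6 - (-2 + 8) = 6 - 1*6 = 6 - 6 = 0)
l(E, B) = 0
s(D, N) = 3*D
l((-5 - 3)**2, 15)*s(-17, 17) = 0*(3*(-17)) = 0*(-51) = 0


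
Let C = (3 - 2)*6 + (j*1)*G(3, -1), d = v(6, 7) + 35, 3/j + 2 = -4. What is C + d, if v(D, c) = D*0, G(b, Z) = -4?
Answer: 43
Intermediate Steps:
j = -½ (j = 3/(-2 - 4) = 3/(-6) = 3*(-⅙) = -½ ≈ -0.50000)
v(D, c) = 0
d = 35 (d = 0 + 35 = 35)
C = 8 (C = (3 - 2)*6 - ½*1*(-4) = 1*6 - ½*(-4) = 6 + 2 = 8)
C + d = 8 + 35 = 43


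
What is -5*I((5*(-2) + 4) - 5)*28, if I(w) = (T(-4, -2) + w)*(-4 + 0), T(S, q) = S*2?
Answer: -10640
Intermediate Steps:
T(S, q) = 2*S
I(w) = 32 - 4*w (I(w) = (2*(-4) + w)*(-4 + 0) = (-8 + w)*(-4) = 32 - 4*w)
-5*I((5*(-2) + 4) - 5)*28 = -5*(32 - 4*((5*(-2) + 4) - 5))*28 = -5*(32 - 4*((-10 + 4) - 5))*28 = -5*(32 - 4*(-6 - 5))*28 = -5*(32 - 4*(-11))*28 = -5*(32 + 44)*28 = -5*76*28 = -380*28 = -10640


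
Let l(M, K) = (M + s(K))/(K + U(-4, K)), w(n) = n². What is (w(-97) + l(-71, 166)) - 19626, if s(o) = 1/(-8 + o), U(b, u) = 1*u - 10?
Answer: -519811309/50876 ≈ -10217.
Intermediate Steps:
U(b, u) = -10 + u (U(b, u) = u - 10 = -10 + u)
l(M, K) = (M + 1/(-8 + K))/(-10 + 2*K) (l(M, K) = (M + 1/(-8 + K))/(K + (-10 + K)) = (M + 1/(-8 + K))/(-10 + 2*K))
(w(-97) + l(-71, 166)) - 19626 = ((-97)² + (1 - 71*(-8 + 166))/(2*(-8 + 166)*(-5 + 166))) - 19626 = (9409 + (½)*(1 - 71*158)/(158*161)) - 19626 = (9409 + (½)*(1/158)*(1/161)*(1 - 11218)) - 19626 = (9409 + (½)*(1/158)*(1/161)*(-11217)) - 19626 = (9409 - 11217/50876) - 19626 = 478681067/50876 - 19626 = -519811309/50876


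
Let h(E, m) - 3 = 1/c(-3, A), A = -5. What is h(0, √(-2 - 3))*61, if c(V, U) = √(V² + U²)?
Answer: 183 + 61*√34/34 ≈ 193.46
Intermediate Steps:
c(V, U) = √(U² + V²)
h(E, m) = 3 + √34/34 (h(E, m) = 3 + 1/(√((-5)² + (-3)²)) = 3 + 1/(√(25 + 9)) = 3 + 1/(√34) = 3 + √34/34)
h(0, √(-2 - 3))*61 = (3 + √34/34)*61 = 183 + 61*√34/34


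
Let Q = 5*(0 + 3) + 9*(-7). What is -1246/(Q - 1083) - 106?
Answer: -118640/1131 ≈ -104.90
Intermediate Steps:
Q = -48 (Q = 5*3 - 63 = 15 - 63 = -48)
-1246/(Q - 1083) - 106 = -1246/(-48 - 1083) - 106 = -1246/(-1131) - 106 = -1246*(-1/1131) - 106 = 1246/1131 - 106 = -118640/1131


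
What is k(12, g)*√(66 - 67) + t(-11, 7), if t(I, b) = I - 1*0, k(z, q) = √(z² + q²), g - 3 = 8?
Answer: -11 + I*√265 ≈ -11.0 + 16.279*I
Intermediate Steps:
g = 11 (g = 3 + 8 = 11)
k(z, q) = √(q² + z²)
t(I, b) = I (t(I, b) = I + 0 = I)
k(12, g)*√(66 - 67) + t(-11, 7) = √(11² + 12²)*√(66 - 67) - 11 = √(121 + 144)*√(-1) - 11 = √265*I - 11 = I*√265 - 11 = -11 + I*√265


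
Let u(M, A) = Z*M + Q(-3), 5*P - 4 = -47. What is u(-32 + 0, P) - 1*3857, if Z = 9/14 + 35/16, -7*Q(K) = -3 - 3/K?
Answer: -27631/7 ≈ -3947.3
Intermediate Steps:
Q(K) = 3/7 + 3/(7*K) (Q(K) = -(-3 - 3/K)/7 = 3/7 + 3/(7*K))
Z = 317/112 (Z = 9*(1/14) + 35*(1/16) = 9/14 + 35/16 = 317/112 ≈ 2.8304)
P = -43/5 (P = 4/5 + (1/5)*(-47) = 4/5 - 47/5 = -43/5 ≈ -8.6000)
u(M, A) = 2/7 + 317*M/112 (u(M, A) = 317*M/112 + (3/7)*(1 - 3)/(-3) = 317*M/112 + (3/7)*(-1/3)*(-2) = 317*M/112 + 2/7 = 2/7 + 317*M/112)
u(-32 + 0, P) - 1*3857 = (2/7 + 317*(-32 + 0)/112) - 1*3857 = (2/7 + (317/112)*(-32)) - 3857 = (2/7 - 634/7) - 3857 = -632/7 - 3857 = -27631/7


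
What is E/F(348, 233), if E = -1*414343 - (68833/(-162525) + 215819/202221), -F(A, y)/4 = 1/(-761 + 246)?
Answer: -467544636475469357/8764258140 ≈ -5.3347e+7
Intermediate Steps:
F(A, y) = 4/515 (F(A, y) = -4/(-761 + 246) = -4/(-515) = -4*(-1/515) = 4/515)
E = -4539268315295819/10955322675 (E = -414343 - (68833*(-1/162525) + 215819*(1/202221)) = -414343 - (-68833/162525 + 215819/202221) = -414343 - 1*7052168294/10955322675 = -414343 - 7052168294/10955322675 = -4539268315295819/10955322675 ≈ -4.1434e+5)
E/F(348, 233) = -4539268315295819/(10955322675*4/515) = -4539268315295819/10955322675*515/4 = -467544636475469357/8764258140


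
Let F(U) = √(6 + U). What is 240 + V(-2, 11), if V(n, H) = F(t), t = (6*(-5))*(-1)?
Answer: 246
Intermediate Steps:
t = 30 (t = -30*(-1) = 30)
V(n, H) = 6 (V(n, H) = √(6 + 30) = √36 = 6)
240 + V(-2, 11) = 240 + 6 = 246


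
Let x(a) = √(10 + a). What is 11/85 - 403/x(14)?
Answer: 11/85 - 403*√6/12 ≈ -82.133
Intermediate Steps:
11/85 - 403/x(14) = 11/85 - 403/√(10 + 14) = 11*(1/85) - 403*√6/12 = 11/85 - 403*√6/12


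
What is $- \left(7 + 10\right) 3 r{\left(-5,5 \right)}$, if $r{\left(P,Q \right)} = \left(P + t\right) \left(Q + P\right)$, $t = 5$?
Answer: $0$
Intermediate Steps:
$r{\left(P,Q \right)} = \left(5 + P\right) \left(P + Q\right)$ ($r{\left(P,Q \right)} = \left(P + 5\right) \left(Q + P\right) = \left(5 + P\right) \left(P + Q\right)$)
$- \left(7 + 10\right) 3 r{\left(-5,5 \right)} = - \left(7 + 10\right) 3 \left(\left(-5\right)^{2} + 5 \left(-5\right) + 5 \cdot 5 - 25\right) = - 17 \cdot 3 \left(25 - 25 + 25 - 25\right) = - 17 \cdot 3 \cdot 0 = - 17 \cdot 0 = \left(-1\right) 0 = 0$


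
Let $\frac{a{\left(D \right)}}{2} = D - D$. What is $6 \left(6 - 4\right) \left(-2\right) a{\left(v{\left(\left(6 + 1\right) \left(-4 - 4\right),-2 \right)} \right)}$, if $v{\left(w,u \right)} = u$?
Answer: $0$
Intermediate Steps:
$a{\left(D \right)} = 0$ ($a{\left(D \right)} = 2 \left(D - D\right) = 2 \cdot 0 = 0$)
$6 \left(6 - 4\right) \left(-2\right) a{\left(v{\left(\left(6 + 1\right) \left(-4 - 4\right),-2 \right)} \right)} = 6 \left(6 - 4\right) \left(-2\right) 0 = 6 \cdot 2 \left(-2\right) 0 = 12 \left(-2\right) 0 = \left(-24\right) 0 = 0$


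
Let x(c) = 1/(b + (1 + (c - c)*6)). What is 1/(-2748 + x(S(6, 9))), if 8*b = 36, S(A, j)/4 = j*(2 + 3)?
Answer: -11/30226 ≈ -0.00036393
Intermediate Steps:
S(A, j) = 20*j (S(A, j) = 4*(j*(2 + 3)) = 4*(j*5) = 4*(5*j) = 20*j)
b = 9/2 (b = (⅛)*36 = 9/2 ≈ 4.5000)
x(c) = 2/11 (x(c) = 1/(9/2 + (1 + (c - c)*6)) = 1/(9/2 + (1 + 0*6)) = 1/(9/2 + (1 + 0)) = 1/(9/2 + 1) = 1/(11/2) = 2/11)
1/(-2748 + x(S(6, 9))) = 1/(-2748 + 2/11) = 1/(-30226/11) = -11/30226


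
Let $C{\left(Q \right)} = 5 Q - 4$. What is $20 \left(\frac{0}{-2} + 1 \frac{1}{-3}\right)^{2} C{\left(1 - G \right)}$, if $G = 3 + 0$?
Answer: $- \frac{280}{9} \approx -31.111$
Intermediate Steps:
$G = 3$
$C{\left(Q \right)} = -4 + 5 Q$
$20 \left(\frac{0}{-2} + 1 \frac{1}{-3}\right)^{2} C{\left(1 - G \right)} = 20 \left(\frac{0}{-2} + 1 \frac{1}{-3}\right)^{2} \left(-4 + 5 \left(1 - 3\right)\right) = 20 \left(0 \left(- \frac{1}{2}\right) + 1 \left(- \frac{1}{3}\right)\right)^{2} \left(-4 + 5 \left(1 - 3\right)\right) = 20 \left(0 - \frac{1}{3}\right)^{2} \left(-4 + 5 \left(-2\right)\right) = 20 \left(- \frac{1}{3}\right)^{2} \left(-4 - 10\right) = 20 \cdot \frac{1}{9} \left(-14\right) = \frac{20}{9} \left(-14\right) = - \frac{280}{9}$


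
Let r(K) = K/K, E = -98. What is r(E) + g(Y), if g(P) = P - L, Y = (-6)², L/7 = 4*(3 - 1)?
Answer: -19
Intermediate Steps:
L = 56 (L = 7*(4*(3 - 1)) = 7*(4*2) = 7*8 = 56)
Y = 36
g(P) = -56 + P (g(P) = P - 1*56 = P - 56 = -56 + P)
r(K) = 1
r(E) + g(Y) = 1 + (-56 + 36) = 1 - 20 = -19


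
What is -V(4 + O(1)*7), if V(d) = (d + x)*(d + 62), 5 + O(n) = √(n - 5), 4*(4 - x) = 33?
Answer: 5155/4 + 119*I/2 ≈ 1288.8 + 59.5*I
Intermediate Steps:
x = -17/4 (x = 4 - ¼*33 = 4 - 33/4 = -17/4 ≈ -4.2500)
O(n) = -5 + √(-5 + n) (O(n) = -5 + √(n - 5) = -5 + √(-5 + n))
V(d) = (62 + d)*(-17/4 + d) (V(d) = (d - 17/4)*(d + 62) = (-17/4 + d)*(62 + d) = (62 + d)*(-17/4 + d))
-V(4 + O(1)*7) = -(-527/2 + (4 + (-5 + √(-5 + 1))*7)² + 231*(4 + (-5 + √(-5 + 1))*7)/4) = -(-527/2 + (4 + (-5 + √(-4))*7)² + 231*(4 + (-5 + √(-4))*7)/4) = -(-527/2 + (4 + (-5 + 2*I)*7)² + 231*(4 + (-5 + 2*I)*7)/4) = -(-527/2 + (4 + (-35 + 14*I))² + 231*(4 + (-35 + 14*I))/4) = -(-527/2 + (-31 + 14*I)² + 231*(-31 + 14*I)/4) = -(-527/2 + (-31 + 14*I)² + (-7161/4 + 1617*I/2)) = -(-8215/4 + (-31 + 14*I)² + 1617*I/2) = 8215/4 - (-31 + 14*I)² - 1617*I/2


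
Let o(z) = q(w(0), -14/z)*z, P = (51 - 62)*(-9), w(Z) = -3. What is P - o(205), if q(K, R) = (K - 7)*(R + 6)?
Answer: 12259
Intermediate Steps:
q(K, R) = (-7 + K)*(6 + R)
P = 99 (P = -11*(-9) = 99)
o(z) = z*(-60 + 140/z) (o(z) = (-42 - (-98)/z + 6*(-3) - (-42)/z)*z = (-42 + 98/z - 18 + 42/z)*z = (-60 + 140/z)*z = z*(-60 + 140/z))
P - o(205) = 99 - (140 - 60*205) = 99 - (140 - 12300) = 99 - 1*(-12160) = 99 + 12160 = 12259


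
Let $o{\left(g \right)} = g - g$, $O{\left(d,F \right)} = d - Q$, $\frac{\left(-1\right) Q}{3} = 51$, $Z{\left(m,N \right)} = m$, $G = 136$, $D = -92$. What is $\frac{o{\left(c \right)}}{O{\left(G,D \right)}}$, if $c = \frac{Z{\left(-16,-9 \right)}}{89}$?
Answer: $0$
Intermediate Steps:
$Q = -153$ ($Q = \left(-3\right) 51 = -153$)
$O{\left(d,F \right)} = 153 + d$ ($O{\left(d,F \right)} = d - -153 = d + 153 = 153 + d$)
$c = - \frac{16}{89} \approx -0.17978$
$o{\left(g \right)} = 0$
$\frac{o{\left(c \right)}}{O{\left(G,D \right)}} = \frac{0}{153 + 136} = \frac{0}{289} = 0 \cdot \frac{1}{289} = 0$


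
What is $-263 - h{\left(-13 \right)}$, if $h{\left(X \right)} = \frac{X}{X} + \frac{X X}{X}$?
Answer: $-251$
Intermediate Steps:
$h{\left(X \right)} = 1 + X$ ($h{\left(X \right)} = 1 + \frac{X^{2}}{X} = 1 + X$)
$-263 - h{\left(-13 \right)} = -263 - \left(1 - 13\right) = -263 - -12 = -263 + 12 = -251$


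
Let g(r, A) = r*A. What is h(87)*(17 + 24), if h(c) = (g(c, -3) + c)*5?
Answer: -35670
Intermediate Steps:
g(r, A) = A*r
h(c) = -10*c (h(c) = (-3*c + c)*5 = -2*c*5 = -10*c)
h(87)*(17 + 24) = (-10*87)*(17 + 24) = -870*41 = -35670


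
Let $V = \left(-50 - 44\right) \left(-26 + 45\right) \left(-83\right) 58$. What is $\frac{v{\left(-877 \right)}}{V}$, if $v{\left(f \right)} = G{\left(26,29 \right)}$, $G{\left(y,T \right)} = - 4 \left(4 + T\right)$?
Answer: $- \frac{33}{2149451} \approx -1.5353 \cdot 10^{-5}$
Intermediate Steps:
$G{\left(y,T \right)} = -16 - 4 T$
$v{\left(f \right)} = -132$ ($v{\left(f \right)} = -16 - 116 = -132$)
$V = 8597804$ ($V = \left(-94\right) 19 \left(-83\right) 58 = \left(-1786\right) \left(-83\right) 58 = 148238 \cdot 58 = 8597804$)
$\frac{v{\left(-877 \right)}}{V} = - \frac{132}{8597804} = \left(-132\right) \frac{1}{8597804} = - \frac{33}{2149451}$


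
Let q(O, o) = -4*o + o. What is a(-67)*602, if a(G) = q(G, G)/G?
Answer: -1806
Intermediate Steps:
q(O, o) = -3*o
a(G) = -3 (a(G) = (-3*G)/G = -3)
a(-67)*602 = -3*602 = -1806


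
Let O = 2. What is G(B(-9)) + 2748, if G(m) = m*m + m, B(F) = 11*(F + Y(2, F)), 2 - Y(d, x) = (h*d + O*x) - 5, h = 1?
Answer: 26618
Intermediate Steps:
Y(d, x) = 7 - d - 2*x (Y(d, x) = 2 - ((1*d + 2*x) - 5) = 2 - ((d + 2*x) - 5) = 2 - (-5 + d + 2*x) = 2 + (5 - d - 2*x) = 7 - d - 2*x)
B(F) = 55 - 11*F (B(F) = 11*(F + (7 - 1*2 - 2*F)) = 11*(F + (7 - 2 - 2*F)) = 11*(F + (5 - 2*F)) = 11*(5 - F) = 55 - 11*F)
G(m) = m + m² (G(m) = m² + m = m + m²)
G(B(-9)) + 2748 = (55 - 11*(-9))*(1 + (55 - 11*(-9))) + 2748 = (55 + 99)*(1 + (55 + 99)) + 2748 = 154*(1 + 154) + 2748 = 154*155 + 2748 = 23870 + 2748 = 26618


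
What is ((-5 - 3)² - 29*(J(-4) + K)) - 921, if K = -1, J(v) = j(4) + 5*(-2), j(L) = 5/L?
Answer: -2297/4 ≈ -574.25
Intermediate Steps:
J(v) = -35/4 (J(v) = 5/4 + 5*(-2) = 5*(¼) - 10 = 5/4 - 10 = -35/4)
((-5 - 3)² - 29*(J(-4) + K)) - 921 = ((-5 - 3)² - 29*(-35/4 - 1)) - 921 = ((-8)² - 29*(-39/4)) - 921 = (64 + 1131/4) - 921 = 1387/4 - 921 = -2297/4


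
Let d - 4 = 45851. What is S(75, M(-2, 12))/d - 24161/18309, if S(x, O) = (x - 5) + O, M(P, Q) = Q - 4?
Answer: -40980539/31094785 ≈ -1.3179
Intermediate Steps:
M(P, Q) = -4 + Q
d = 45855 (d = 4 + 45851 = 45855)
S(x, O) = -5 + O + x (S(x, O) = (-5 + x) + O = -5 + O + x)
S(75, M(-2, 12))/d - 24161/18309 = (-5 + (-4 + 12) + 75)/45855 - 24161/18309 = (-5 + 8 + 75)*(1/45855) - 24161*1/18309 = 78*(1/45855) - 24161/18309 = 26/15285 - 24161/18309 = -40980539/31094785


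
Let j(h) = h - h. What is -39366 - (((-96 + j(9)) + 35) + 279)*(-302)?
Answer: 26470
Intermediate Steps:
j(h) = 0
-39366 - (((-96 + j(9)) + 35) + 279)*(-302) = -39366 - (((-96 + 0) + 35) + 279)*(-302) = -39366 - ((-96 + 35) + 279)*(-302) = -39366 - (-61 + 279)*(-302) = -39366 - 218*(-302) = -39366 - 1*(-65836) = -39366 + 65836 = 26470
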